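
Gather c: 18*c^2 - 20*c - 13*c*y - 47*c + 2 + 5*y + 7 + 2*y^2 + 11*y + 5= 18*c^2 + c*(-13*y - 67) + 2*y^2 + 16*y + 14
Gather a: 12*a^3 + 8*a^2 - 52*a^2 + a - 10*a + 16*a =12*a^3 - 44*a^2 + 7*a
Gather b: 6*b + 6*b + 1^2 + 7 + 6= 12*b + 14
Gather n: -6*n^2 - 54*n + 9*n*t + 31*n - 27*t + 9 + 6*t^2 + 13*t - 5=-6*n^2 + n*(9*t - 23) + 6*t^2 - 14*t + 4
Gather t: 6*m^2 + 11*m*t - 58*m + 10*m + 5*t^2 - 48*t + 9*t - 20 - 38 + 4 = 6*m^2 - 48*m + 5*t^2 + t*(11*m - 39) - 54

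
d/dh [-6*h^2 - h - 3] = -12*h - 1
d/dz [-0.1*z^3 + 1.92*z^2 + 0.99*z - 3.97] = -0.3*z^2 + 3.84*z + 0.99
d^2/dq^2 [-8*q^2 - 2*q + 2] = -16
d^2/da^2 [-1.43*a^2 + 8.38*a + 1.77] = -2.86000000000000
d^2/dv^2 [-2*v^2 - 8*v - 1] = -4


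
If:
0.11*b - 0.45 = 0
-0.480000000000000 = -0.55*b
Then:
No Solution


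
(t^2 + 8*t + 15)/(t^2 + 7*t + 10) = (t + 3)/(t + 2)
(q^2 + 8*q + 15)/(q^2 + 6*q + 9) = (q + 5)/(q + 3)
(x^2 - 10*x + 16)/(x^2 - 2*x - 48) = (x - 2)/(x + 6)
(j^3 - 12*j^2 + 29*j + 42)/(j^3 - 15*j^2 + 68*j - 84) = (j + 1)/(j - 2)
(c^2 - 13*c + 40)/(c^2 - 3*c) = (c^2 - 13*c + 40)/(c*(c - 3))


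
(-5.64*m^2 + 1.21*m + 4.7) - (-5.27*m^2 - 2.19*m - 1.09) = -0.37*m^2 + 3.4*m + 5.79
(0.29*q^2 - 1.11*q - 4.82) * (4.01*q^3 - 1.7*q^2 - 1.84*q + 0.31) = 1.1629*q^5 - 4.9441*q^4 - 17.9748*q^3 + 10.3263*q^2 + 8.5247*q - 1.4942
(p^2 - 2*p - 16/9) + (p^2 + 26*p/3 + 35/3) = 2*p^2 + 20*p/3 + 89/9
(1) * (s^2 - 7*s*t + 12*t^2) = s^2 - 7*s*t + 12*t^2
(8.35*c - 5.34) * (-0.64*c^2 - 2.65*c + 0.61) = -5.344*c^3 - 18.7099*c^2 + 19.2445*c - 3.2574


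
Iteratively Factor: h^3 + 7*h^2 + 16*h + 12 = (h + 2)*(h^2 + 5*h + 6) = (h + 2)*(h + 3)*(h + 2)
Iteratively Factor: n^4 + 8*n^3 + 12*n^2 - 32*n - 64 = (n - 2)*(n^3 + 10*n^2 + 32*n + 32) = (n - 2)*(n + 4)*(n^2 + 6*n + 8) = (n - 2)*(n + 4)^2*(n + 2)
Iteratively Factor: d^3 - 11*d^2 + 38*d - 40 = (d - 4)*(d^2 - 7*d + 10) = (d - 4)*(d - 2)*(d - 5)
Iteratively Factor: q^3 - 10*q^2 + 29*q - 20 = (q - 5)*(q^2 - 5*q + 4) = (q - 5)*(q - 4)*(q - 1)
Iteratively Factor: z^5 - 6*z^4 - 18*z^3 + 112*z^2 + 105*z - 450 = (z - 5)*(z^4 - z^3 - 23*z^2 - 3*z + 90) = (z - 5)*(z - 2)*(z^3 + z^2 - 21*z - 45) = (z - 5)*(z - 2)*(z + 3)*(z^2 - 2*z - 15) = (z - 5)^2*(z - 2)*(z + 3)*(z + 3)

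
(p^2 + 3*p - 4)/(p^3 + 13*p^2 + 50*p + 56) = (p - 1)/(p^2 + 9*p + 14)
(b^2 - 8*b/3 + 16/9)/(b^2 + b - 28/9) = (3*b - 4)/(3*b + 7)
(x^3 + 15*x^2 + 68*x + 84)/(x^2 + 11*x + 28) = (x^2 + 8*x + 12)/(x + 4)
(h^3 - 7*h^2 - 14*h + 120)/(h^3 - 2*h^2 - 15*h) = (h^2 - 2*h - 24)/(h*(h + 3))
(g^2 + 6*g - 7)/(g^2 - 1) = (g + 7)/(g + 1)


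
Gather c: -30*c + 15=15 - 30*c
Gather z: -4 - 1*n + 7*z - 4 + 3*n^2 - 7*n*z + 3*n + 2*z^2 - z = 3*n^2 + 2*n + 2*z^2 + z*(6 - 7*n) - 8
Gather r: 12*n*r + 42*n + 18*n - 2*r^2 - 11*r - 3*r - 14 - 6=60*n - 2*r^2 + r*(12*n - 14) - 20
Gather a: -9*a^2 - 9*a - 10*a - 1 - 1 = -9*a^2 - 19*a - 2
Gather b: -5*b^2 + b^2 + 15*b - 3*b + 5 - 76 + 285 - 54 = -4*b^2 + 12*b + 160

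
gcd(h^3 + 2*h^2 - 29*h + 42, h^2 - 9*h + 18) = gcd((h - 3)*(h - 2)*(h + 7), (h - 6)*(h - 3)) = h - 3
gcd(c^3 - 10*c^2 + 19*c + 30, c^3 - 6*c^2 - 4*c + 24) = c - 6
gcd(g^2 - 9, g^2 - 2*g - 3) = g - 3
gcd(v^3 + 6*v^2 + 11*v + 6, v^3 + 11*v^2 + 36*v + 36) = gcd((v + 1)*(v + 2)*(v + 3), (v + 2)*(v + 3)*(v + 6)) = v^2 + 5*v + 6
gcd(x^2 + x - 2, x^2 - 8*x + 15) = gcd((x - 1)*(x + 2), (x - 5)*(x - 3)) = 1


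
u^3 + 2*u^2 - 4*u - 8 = (u - 2)*(u + 2)^2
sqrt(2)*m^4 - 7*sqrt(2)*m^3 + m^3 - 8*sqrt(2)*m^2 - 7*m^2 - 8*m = m*(m - 8)*(m + 1)*(sqrt(2)*m + 1)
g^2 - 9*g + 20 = (g - 5)*(g - 4)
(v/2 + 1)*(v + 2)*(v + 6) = v^3/2 + 5*v^2 + 14*v + 12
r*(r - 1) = r^2 - r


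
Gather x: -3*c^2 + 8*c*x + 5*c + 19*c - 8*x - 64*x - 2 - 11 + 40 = -3*c^2 + 24*c + x*(8*c - 72) + 27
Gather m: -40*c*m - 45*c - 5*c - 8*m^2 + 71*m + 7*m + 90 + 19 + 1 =-50*c - 8*m^2 + m*(78 - 40*c) + 110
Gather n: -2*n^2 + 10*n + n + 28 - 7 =-2*n^2 + 11*n + 21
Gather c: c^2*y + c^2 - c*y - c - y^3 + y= c^2*(y + 1) + c*(-y - 1) - y^3 + y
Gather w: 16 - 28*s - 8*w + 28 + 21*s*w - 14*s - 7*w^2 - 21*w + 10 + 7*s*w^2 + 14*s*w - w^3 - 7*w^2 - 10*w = -42*s - w^3 + w^2*(7*s - 14) + w*(35*s - 39) + 54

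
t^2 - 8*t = t*(t - 8)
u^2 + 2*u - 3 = (u - 1)*(u + 3)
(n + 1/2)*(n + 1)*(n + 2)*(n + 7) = n^4 + 21*n^3/2 + 28*n^2 + 51*n/2 + 7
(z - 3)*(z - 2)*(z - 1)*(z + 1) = z^4 - 5*z^3 + 5*z^2 + 5*z - 6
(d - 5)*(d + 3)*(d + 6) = d^3 + 4*d^2 - 27*d - 90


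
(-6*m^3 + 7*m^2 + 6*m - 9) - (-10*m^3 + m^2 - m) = 4*m^3 + 6*m^2 + 7*m - 9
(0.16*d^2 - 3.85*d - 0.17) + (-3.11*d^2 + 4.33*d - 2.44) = -2.95*d^2 + 0.48*d - 2.61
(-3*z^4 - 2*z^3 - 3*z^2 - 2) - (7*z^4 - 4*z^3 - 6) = -10*z^4 + 2*z^3 - 3*z^2 + 4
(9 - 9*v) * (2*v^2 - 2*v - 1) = -18*v^3 + 36*v^2 - 9*v - 9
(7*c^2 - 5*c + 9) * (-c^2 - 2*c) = -7*c^4 - 9*c^3 + c^2 - 18*c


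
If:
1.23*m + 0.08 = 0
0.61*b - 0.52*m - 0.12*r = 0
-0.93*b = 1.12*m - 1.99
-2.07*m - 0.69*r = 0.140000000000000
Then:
No Solution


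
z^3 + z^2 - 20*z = z*(z - 4)*(z + 5)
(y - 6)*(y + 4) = y^2 - 2*y - 24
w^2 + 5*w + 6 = (w + 2)*(w + 3)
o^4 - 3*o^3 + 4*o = o*(o - 2)^2*(o + 1)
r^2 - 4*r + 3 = (r - 3)*(r - 1)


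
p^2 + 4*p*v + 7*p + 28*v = (p + 7)*(p + 4*v)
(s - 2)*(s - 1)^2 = s^3 - 4*s^2 + 5*s - 2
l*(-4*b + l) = -4*b*l + l^2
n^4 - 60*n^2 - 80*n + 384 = (n - 8)*(n - 2)*(n + 4)*(n + 6)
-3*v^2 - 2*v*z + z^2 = (-3*v + z)*(v + z)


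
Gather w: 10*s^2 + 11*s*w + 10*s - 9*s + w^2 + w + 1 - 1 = 10*s^2 + s + w^2 + w*(11*s + 1)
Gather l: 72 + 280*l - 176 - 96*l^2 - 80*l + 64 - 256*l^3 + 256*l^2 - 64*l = -256*l^3 + 160*l^2 + 136*l - 40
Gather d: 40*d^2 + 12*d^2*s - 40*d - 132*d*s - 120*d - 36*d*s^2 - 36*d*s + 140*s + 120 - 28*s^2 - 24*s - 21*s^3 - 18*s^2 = d^2*(12*s + 40) + d*(-36*s^2 - 168*s - 160) - 21*s^3 - 46*s^2 + 116*s + 120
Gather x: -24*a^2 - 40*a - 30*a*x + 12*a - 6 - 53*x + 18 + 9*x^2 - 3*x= -24*a^2 - 28*a + 9*x^2 + x*(-30*a - 56) + 12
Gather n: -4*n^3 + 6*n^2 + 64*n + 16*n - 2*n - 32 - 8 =-4*n^3 + 6*n^2 + 78*n - 40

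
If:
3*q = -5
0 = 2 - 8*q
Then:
No Solution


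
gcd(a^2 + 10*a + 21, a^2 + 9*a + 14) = a + 7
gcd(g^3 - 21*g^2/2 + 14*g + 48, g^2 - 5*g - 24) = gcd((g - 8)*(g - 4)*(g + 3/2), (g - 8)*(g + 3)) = g - 8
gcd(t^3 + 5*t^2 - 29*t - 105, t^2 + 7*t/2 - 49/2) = t + 7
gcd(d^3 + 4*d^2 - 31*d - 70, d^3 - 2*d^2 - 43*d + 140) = d^2 + 2*d - 35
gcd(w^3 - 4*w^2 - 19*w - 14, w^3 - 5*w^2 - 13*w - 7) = w^2 - 6*w - 7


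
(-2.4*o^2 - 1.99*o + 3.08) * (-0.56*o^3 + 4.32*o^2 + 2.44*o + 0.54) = 1.344*o^5 - 9.2536*o^4 - 16.1776*o^3 + 7.154*o^2 + 6.4406*o + 1.6632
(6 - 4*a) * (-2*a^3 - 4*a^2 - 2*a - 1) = 8*a^4 + 4*a^3 - 16*a^2 - 8*a - 6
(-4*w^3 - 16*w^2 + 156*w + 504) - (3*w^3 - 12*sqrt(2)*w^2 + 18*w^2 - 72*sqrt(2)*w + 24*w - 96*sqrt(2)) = -7*w^3 - 34*w^2 + 12*sqrt(2)*w^2 + 72*sqrt(2)*w + 132*w + 96*sqrt(2) + 504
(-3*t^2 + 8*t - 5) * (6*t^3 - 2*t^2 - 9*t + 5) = -18*t^5 + 54*t^4 - 19*t^3 - 77*t^2 + 85*t - 25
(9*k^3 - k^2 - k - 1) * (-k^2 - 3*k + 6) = -9*k^5 - 26*k^4 + 58*k^3 - 2*k^2 - 3*k - 6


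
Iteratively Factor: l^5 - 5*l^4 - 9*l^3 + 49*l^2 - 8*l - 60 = (l - 5)*(l^4 - 9*l^2 + 4*l + 12) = (l - 5)*(l + 1)*(l^3 - l^2 - 8*l + 12) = (l - 5)*(l + 1)*(l + 3)*(l^2 - 4*l + 4) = (l - 5)*(l - 2)*(l + 1)*(l + 3)*(l - 2)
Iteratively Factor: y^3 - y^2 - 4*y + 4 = (y - 2)*(y^2 + y - 2) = (y - 2)*(y - 1)*(y + 2)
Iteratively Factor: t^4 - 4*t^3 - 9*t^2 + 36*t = (t)*(t^3 - 4*t^2 - 9*t + 36) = t*(t - 3)*(t^2 - t - 12) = t*(t - 3)*(t + 3)*(t - 4)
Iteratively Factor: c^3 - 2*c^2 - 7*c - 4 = (c + 1)*(c^2 - 3*c - 4) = (c - 4)*(c + 1)*(c + 1)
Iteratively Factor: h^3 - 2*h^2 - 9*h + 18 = (h - 3)*(h^2 + h - 6) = (h - 3)*(h - 2)*(h + 3)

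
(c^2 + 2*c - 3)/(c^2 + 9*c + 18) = (c - 1)/(c + 6)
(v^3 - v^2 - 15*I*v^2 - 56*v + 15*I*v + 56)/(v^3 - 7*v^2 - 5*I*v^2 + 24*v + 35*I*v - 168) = (v^2 - v*(1 + 7*I) + 7*I)/(v^2 + v*(-7 + 3*I) - 21*I)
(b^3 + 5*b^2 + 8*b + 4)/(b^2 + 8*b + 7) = (b^2 + 4*b + 4)/(b + 7)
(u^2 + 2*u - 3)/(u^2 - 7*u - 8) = (-u^2 - 2*u + 3)/(-u^2 + 7*u + 8)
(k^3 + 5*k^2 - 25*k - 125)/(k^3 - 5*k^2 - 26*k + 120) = (k^2 - 25)/(k^2 - 10*k + 24)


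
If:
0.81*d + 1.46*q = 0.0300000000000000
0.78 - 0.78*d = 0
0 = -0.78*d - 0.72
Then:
No Solution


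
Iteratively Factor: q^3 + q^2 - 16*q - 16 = (q - 4)*(q^2 + 5*q + 4) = (q - 4)*(q + 4)*(q + 1)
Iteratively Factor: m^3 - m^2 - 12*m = (m)*(m^2 - m - 12) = m*(m + 3)*(m - 4)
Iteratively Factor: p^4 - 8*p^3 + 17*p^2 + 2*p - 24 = (p - 3)*(p^3 - 5*p^2 + 2*p + 8) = (p - 3)*(p + 1)*(p^2 - 6*p + 8) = (p - 3)*(p - 2)*(p + 1)*(p - 4)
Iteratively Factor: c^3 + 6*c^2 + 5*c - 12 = (c + 4)*(c^2 + 2*c - 3) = (c - 1)*(c + 4)*(c + 3)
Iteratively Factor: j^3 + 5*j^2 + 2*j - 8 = (j + 2)*(j^2 + 3*j - 4) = (j - 1)*(j + 2)*(j + 4)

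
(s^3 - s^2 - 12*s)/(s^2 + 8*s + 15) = s*(s - 4)/(s + 5)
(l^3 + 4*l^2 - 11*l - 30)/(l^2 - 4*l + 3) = (l^2 + 7*l + 10)/(l - 1)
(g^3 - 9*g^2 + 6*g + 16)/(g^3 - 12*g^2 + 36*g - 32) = (g + 1)/(g - 2)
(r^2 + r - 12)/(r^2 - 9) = (r + 4)/(r + 3)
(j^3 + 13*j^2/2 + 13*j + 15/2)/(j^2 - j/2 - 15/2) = (j^2 + 4*j + 3)/(j - 3)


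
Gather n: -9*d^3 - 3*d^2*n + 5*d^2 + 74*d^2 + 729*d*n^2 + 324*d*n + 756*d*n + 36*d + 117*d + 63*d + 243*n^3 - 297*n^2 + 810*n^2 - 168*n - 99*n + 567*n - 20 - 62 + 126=-9*d^3 + 79*d^2 + 216*d + 243*n^3 + n^2*(729*d + 513) + n*(-3*d^2 + 1080*d + 300) + 44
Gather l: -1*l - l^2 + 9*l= -l^2 + 8*l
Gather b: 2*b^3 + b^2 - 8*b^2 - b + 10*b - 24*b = 2*b^3 - 7*b^2 - 15*b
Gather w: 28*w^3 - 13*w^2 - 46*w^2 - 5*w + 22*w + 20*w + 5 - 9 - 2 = 28*w^3 - 59*w^2 + 37*w - 6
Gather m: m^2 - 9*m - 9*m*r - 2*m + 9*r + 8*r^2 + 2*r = m^2 + m*(-9*r - 11) + 8*r^2 + 11*r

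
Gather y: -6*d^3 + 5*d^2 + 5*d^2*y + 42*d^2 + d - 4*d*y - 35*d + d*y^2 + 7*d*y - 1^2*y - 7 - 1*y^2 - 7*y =-6*d^3 + 47*d^2 - 34*d + y^2*(d - 1) + y*(5*d^2 + 3*d - 8) - 7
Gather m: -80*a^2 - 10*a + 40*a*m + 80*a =-80*a^2 + 40*a*m + 70*a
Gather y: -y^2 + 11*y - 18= -y^2 + 11*y - 18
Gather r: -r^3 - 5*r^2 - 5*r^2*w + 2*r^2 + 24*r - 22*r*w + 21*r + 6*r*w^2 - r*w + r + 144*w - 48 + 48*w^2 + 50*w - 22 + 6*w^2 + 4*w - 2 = -r^3 + r^2*(-5*w - 3) + r*(6*w^2 - 23*w + 46) + 54*w^2 + 198*w - 72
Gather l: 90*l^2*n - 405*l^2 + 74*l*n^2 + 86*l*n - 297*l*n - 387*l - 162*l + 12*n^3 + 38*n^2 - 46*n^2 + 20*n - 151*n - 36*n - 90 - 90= l^2*(90*n - 405) + l*(74*n^2 - 211*n - 549) + 12*n^3 - 8*n^2 - 167*n - 180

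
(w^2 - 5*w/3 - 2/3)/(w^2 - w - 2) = (w + 1/3)/(w + 1)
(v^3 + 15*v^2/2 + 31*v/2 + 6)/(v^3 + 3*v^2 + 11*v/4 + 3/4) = 2*(v^2 + 7*v + 12)/(2*v^2 + 5*v + 3)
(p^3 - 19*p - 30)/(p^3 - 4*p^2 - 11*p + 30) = (p + 2)/(p - 2)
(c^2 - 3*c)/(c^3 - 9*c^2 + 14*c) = (c - 3)/(c^2 - 9*c + 14)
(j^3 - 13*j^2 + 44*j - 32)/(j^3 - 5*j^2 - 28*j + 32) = (j - 4)/(j + 4)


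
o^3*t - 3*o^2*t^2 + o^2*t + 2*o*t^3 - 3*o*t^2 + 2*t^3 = (o - 2*t)*(o - t)*(o*t + t)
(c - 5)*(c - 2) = c^2 - 7*c + 10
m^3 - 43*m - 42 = (m - 7)*(m + 1)*(m + 6)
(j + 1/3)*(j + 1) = j^2 + 4*j/3 + 1/3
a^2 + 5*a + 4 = (a + 1)*(a + 4)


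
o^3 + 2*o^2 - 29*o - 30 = (o - 5)*(o + 1)*(o + 6)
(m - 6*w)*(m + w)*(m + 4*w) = m^3 - m^2*w - 26*m*w^2 - 24*w^3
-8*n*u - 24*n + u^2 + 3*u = (-8*n + u)*(u + 3)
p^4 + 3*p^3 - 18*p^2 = p^2*(p - 3)*(p + 6)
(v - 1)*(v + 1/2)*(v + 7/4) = v^3 + 5*v^2/4 - 11*v/8 - 7/8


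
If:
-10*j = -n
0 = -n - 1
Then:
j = -1/10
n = -1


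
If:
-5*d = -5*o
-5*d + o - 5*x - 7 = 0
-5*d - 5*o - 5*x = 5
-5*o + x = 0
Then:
No Solution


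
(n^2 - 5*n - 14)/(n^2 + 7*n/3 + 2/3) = 3*(n - 7)/(3*n + 1)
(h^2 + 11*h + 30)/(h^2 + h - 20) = (h + 6)/(h - 4)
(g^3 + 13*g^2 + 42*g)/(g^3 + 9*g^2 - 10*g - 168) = g/(g - 4)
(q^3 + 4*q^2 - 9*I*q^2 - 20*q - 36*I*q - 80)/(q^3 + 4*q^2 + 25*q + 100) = (q - 4*I)/(q + 5*I)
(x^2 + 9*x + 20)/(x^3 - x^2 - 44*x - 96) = (x + 5)/(x^2 - 5*x - 24)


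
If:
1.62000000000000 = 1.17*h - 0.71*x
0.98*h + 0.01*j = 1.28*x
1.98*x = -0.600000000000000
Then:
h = 1.20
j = -156.46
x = -0.30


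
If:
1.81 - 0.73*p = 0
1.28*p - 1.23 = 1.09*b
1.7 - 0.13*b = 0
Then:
No Solution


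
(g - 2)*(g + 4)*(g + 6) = g^3 + 8*g^2 + 4*g - 48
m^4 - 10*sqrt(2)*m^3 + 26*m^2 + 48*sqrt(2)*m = m*(m - 8*sqrt(2))*(m - 3*sqrt(2))*(m + sqrt(2))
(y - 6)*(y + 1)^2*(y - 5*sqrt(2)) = y^4 - 5*sqrt(2)*y^3 - 4*y^3 - 11*y^2 + 20*sqrt(2)*y^2 - 6*y + 55*sqrt(2)*y + 30*sqrt(2)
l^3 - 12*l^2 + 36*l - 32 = (l - 8)*(l - 2)^2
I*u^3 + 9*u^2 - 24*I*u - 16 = (u - 4*I)^2*(I*u + 1)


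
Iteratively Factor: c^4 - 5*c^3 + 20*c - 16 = (c - 1)*(c^3 - 4*c^2 - 4*c + 16) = (c - 2)*(c - 1)*(c^2 - 2*c - 8) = (c - 4)*(c - 2)*(c - 1)*(c + 2)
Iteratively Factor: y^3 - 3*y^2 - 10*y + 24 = (y + 3)*(y^2 - 6*y + 8) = (y - 4)*(y + 3)*(y - 2)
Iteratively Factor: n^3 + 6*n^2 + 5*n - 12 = (n + 3)*(n^2 + 3*n - 4) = (n + 3)*(n + 4)*(n - 1)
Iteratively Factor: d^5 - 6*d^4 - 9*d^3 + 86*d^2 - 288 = (d + 3)*(d^4 - 9*d^3 + 18*d^2 + 32*d - 96) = (d - 4)*(d + 3)*(d^3 - 5*d^2 - 2*d + 24) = (d - 4)*(d - 3)*(d + 3)*(d^2 - 2*d - 8) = (d - 4)^2*(d - 3)*(d + 3)*(d + 2)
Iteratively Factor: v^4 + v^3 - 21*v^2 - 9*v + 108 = (v + 3)*(v^3 - 2*v^2 - 15*v + 36) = (v - 3)*(v + 3)*(v^2 + v - 12) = (v - 3)^2*(v + 3)*(v + 4)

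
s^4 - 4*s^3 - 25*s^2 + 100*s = s*(s - 5)*(s - 4)*(s + 5)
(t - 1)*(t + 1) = t^2 - 1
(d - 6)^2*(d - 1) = d^3 - 13*d^2 + 48*d - 36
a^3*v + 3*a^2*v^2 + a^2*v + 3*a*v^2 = a*(a + 3*v)*(a*v + v)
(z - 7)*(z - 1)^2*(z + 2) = z^4 - 7*z^3 - 3*z^2 + 23*z - 14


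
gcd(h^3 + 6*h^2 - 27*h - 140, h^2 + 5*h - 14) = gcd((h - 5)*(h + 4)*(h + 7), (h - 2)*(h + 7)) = h + 7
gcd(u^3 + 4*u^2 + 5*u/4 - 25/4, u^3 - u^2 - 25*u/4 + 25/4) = u^2 + 3*u/2 - 5/2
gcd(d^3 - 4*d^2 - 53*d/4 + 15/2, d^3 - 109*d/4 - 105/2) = d^2 - 7*d/2 - 15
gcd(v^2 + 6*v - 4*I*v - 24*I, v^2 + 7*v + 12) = 1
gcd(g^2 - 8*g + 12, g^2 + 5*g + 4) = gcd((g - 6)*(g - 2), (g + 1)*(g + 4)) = 1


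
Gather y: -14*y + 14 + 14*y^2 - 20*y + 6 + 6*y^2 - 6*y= 20*y^2 - 40*y + 20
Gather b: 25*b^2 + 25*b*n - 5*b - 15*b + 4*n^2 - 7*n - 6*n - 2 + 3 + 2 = 25*b^2 + b*(25*n - 20) + 4*n^2 - 13*n + 3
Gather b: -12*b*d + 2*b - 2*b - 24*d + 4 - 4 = -12*b*d - 24*d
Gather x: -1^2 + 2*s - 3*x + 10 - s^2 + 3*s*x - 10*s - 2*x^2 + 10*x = -s^2 - 8*s - 2*x^2 + x*(3*s + 7) + 9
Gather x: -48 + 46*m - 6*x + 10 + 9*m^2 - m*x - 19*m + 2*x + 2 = 9*m^2 + 27*m + x*(-m - 4) - 36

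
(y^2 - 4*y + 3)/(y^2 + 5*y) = (y^2 - 4*y + 3)/(y*(y + 5))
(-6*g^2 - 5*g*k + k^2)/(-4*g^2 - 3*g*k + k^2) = (6*g - k)/(4*g - k)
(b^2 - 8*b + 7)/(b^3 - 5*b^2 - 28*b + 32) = (b - 7)/(b^2 - 4*b - 32)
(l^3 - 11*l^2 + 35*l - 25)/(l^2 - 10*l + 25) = l - 1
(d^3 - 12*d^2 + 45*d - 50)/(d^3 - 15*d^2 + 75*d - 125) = (d - 2)/(d - 5)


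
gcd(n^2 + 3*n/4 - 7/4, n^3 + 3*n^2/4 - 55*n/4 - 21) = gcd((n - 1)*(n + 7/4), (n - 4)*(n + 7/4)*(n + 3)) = n + 7/4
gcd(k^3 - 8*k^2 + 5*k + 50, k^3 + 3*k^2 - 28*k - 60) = k^2 - 3*k - 10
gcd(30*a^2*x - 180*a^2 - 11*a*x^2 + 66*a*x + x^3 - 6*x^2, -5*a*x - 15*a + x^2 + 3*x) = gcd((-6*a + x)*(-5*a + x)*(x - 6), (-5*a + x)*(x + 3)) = -5*a + x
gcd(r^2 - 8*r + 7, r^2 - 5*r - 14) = r - 7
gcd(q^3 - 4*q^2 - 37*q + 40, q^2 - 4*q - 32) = q - 8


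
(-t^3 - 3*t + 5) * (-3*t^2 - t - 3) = 3*t^5 + t^4 + 12*t^3 - 12*t^2 + 4*t - 15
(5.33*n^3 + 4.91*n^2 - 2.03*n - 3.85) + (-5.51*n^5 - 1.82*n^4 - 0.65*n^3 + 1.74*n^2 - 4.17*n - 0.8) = -5.51*n^5 - 1.82*n^4 + 4.68*n^3 + 6.65*n^2 - 6.2*n - 4.65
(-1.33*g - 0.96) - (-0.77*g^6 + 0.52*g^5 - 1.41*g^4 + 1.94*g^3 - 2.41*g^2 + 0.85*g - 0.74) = 0.77*g^6 - 0.52*g^5 + 1.41*g^4 - 1.94*g^3 + 2.41*g^2 - 2.18*g - 0.22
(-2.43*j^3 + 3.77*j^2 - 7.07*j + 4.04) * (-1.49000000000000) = 3.6207*j^3 - 5.6173*j^2 + 10.5343*j - 6.0196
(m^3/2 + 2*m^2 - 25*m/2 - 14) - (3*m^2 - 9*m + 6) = m^3/2 - m^2 - 7*m/2 - 20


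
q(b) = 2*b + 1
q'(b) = 2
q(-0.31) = 0.38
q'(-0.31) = 2.00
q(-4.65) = -8.30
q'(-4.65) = 2.00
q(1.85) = 4.70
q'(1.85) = 2.00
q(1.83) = 4.66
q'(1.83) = 2.00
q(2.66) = 6.32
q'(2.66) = 2.00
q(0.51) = 2.02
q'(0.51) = 2.00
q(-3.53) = -6.06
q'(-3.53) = 2.00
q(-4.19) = -7.38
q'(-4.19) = 2.00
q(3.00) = 7.00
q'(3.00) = 2.00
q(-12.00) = -23.00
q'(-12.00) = 2.00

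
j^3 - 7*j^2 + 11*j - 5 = (j - 5)*(j - 1)^2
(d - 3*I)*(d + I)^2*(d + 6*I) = d^4 + 5*I*d^3 + 11*d^2 + 33*I*d - 18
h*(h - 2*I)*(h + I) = h^3 - I*h^2 + 2*h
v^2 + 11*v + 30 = (v + 5)*(v + 6)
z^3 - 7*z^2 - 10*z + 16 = (z - 8)*(z - 1)*(z + 2)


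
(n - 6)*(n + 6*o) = n^2 + 6*n*o - 6*n - 36*o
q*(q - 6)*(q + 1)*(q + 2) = q^4 - 3*q^3 - 16*q^2 - 12*q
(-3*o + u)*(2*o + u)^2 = -12*o^3 - 8*o^2*u + o*u^2 + u^3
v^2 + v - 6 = (v - 2)*(v + 3)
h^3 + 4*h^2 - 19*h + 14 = (h - 2)*(h - 1)*(h + 7)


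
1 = 1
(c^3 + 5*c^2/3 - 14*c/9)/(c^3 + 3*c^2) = (9*c^2 + 15*c - 14)/(9*c*(c + 3))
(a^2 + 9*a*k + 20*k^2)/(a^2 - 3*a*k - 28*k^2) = (a + 5*k)/(a - 7*k)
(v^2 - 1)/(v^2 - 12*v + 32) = (v^2 - 1)/(v^2 - 12*v + 32)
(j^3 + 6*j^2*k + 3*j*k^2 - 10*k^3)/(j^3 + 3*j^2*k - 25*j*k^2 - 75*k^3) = (j^2 + j*k - 2*k^2)/(j^2 - 2*j*k - 15*k^2)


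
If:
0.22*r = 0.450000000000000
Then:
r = 2.05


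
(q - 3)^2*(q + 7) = q^3 + q^2 - 33*q + 63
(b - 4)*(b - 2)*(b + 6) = b^3 - 28*b + 48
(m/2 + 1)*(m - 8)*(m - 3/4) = m^3/2 - 27*m^2/8 - 23*m/4 + 6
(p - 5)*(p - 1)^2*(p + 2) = p^4 - 5*p^3 - 3*p^2 + 17*p - 10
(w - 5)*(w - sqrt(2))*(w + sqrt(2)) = w^3 - 5*w^2 - 2*w + 10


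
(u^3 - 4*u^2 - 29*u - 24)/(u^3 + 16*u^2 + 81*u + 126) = (u^2 - 7*u - 8)/(u^2 + 13*u + 42)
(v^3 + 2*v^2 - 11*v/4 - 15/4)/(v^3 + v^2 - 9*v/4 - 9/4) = (2*v + 5)/(2*v + 3)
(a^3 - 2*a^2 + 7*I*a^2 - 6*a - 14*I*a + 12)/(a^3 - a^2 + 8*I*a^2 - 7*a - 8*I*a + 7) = (a^2 + a*(-2 + 6*I) - 12*I)/(a^2 + a*(-1 + 7*I) - 7*I)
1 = 1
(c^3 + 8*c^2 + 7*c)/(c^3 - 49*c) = (c + 1)/(c - 7)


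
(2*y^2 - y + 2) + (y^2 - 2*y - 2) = 3*y^2 - 3*y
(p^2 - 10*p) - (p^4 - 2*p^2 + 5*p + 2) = -p^4 + 3*p^2 - 15*p - 2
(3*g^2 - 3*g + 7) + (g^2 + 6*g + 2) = 4*g^2 + 3*g + 9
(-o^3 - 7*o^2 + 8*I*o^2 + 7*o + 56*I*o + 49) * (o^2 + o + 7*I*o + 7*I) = -o^5 - 8*o^4 + I*o^4 - 56*o^3 + 8*I*o^3 - 392*o^2 + 56*I*o^2 - 343*o + 392*I*o + 343*I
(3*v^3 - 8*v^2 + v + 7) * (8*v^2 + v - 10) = 24*v^5 - 61*v^4 - 30*v^3 + 137*v^2 - 3*v - 70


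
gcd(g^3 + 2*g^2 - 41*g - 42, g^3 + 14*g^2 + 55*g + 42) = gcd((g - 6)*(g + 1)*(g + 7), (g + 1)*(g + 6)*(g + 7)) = g^2 + 8*g + 7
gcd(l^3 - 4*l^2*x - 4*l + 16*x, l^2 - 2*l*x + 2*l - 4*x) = l + 2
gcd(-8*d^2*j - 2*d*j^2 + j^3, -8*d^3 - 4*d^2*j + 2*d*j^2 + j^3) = 2*d + j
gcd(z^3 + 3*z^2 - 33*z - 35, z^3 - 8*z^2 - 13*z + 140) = z - 5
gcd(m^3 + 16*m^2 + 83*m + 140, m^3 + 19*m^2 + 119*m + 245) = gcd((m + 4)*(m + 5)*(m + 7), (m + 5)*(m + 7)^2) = m^2 + 12*m + 35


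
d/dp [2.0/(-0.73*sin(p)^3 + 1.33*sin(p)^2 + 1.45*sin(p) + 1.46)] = (4.38*sin(p)^2 - 5.32*sin(p) - 2.9)*cos(p)/(-0.73*sin(p)^3 + 1.33*sin(p)^2 + 1.45*sin(p) + 1.46)^2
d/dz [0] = 0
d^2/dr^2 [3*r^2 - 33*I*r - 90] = 6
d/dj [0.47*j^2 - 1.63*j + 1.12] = 0.94*j - 1.63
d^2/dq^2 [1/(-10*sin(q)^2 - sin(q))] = (400*sin(q) + 30 - 599/sin(q) - 60/sin(q)^2 - 2/sin(q)^3)/(10*sin(q) + 1)^3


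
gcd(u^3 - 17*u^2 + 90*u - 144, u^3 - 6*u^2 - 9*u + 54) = u^2 - 9*u + 18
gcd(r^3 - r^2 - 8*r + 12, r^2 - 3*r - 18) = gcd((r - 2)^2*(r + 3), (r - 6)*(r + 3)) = r + 3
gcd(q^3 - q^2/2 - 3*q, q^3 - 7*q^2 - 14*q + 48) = q - 2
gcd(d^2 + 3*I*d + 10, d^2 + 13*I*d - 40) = d + 5*I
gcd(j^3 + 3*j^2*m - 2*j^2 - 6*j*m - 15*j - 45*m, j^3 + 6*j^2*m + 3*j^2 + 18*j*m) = j + 3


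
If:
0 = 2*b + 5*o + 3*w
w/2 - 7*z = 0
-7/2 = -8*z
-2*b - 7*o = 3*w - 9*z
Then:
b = -903/64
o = 63/32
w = 49/8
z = 7/16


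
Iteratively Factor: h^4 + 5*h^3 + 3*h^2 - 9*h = (h)*(h^3 + 5*h^2 + 3*h - 9) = h*(h - 1)*(h^2 + 6*h + 9) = h*(h - 1)*(h + 3)*(h + 3)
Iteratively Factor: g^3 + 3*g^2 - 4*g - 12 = (g + 2)*(g^2 + g - 6) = (g - 2)*(g + 2)*(g + 3)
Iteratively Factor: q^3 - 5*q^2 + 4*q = (q - 4)*(q^2 - q) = (q - 4)*(q - 1)*(q)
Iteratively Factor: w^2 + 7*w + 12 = (w + 3)*(w + 4)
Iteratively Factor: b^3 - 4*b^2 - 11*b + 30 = (b - 5)*(b^2 + b - 6) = (b - 5)*(b + 3)*(b - 2)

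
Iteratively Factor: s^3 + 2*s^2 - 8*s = (s - 2)*(s^2 + 4*s) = (s - 2)*(s + 4)*(s)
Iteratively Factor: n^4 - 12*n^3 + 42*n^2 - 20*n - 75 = (n + 1)*(n^3 - 13*n^2 + 55*n - 75) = (n - 3)*(n + 1)*(n^2 - 10*n + 25) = (n - 5)*(n - 3)*(n + 1)*(n - 5)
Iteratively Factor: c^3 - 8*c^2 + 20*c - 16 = (c - 4)*(c^2 - 4*c + 4) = (c - 4)*(c - 2)*(c - 2)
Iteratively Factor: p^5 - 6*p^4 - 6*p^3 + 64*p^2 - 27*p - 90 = (p + 3)*(p^4 - 9*p^3 + 21*p^2 + p - 30) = (p - 5)*(p + 3)*(p^3 - 4*p^2 + p + 6) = (p - 5)*(p - 3)*(p + 3)*(p^2 - p - 2) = (p - 5)*(p - 3)*(p + 1)*(p + 3)*(p - 2)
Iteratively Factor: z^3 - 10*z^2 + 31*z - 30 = (z - 3)*(z^2 - 7*z + 10) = (z - 3)*(z - 2)*(z - 5)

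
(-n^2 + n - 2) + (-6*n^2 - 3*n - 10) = -7*n^2 - 2*n - 12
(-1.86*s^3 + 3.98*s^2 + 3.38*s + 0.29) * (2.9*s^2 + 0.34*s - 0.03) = -5.394*s^5 + 10.9096*s^4 + 11.211*s^3 + 1.8708*s^2 - 0.00279999999999998*s - 0.0087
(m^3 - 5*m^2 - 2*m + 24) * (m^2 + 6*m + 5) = m^5 + m^4 - 27*m^3 - 13*m^2 + 134*m + 120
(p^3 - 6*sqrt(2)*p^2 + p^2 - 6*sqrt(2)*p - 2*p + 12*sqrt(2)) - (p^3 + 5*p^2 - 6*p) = -6*sqrt(2)*p^2 - 4*p^2 - 6*sqrt(2)*p + 4*p + 12*sqrt(2)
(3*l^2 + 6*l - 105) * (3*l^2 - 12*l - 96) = 9*l^4 - 18*l^3 - 675*l^2 + 684*l + 10080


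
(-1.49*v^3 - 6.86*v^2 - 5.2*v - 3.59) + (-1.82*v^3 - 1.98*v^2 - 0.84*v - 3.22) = -3.31*v^3 - 8.84*v^2 - 6.04*v - 6.81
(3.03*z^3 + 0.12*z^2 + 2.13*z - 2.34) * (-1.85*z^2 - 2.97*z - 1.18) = -5.6055*z^5 - 9.2211*z^4 - 7.8723*z^3 - 2.1387*z^2 + 4.4364*z + 2.7612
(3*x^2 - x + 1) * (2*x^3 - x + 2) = 6*x^5 - 2*x^4 - x^3 + 7*x^2 - 3*x + 2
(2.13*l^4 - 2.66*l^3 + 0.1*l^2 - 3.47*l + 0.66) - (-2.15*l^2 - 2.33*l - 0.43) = 2.13*l^4 - 2.66*l^3 + 2.25*l^2 - 1.14*l + 1.09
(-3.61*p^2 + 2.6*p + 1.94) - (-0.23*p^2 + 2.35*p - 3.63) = -3.38*p^2 + 0.25*p + 5.57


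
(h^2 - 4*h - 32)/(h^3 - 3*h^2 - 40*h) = (h + 4)/(h*(h + 5))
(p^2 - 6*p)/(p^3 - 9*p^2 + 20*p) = (p - 6)/(p^2 - 9*p + 20)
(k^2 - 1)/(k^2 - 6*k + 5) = (k + 1)/(k - 5)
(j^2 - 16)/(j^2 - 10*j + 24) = (j + 4)/(j - 6)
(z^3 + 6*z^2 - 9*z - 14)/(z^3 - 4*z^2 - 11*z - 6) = (z^2 + 5*z - 14)/(z^2 - 5*z - 6)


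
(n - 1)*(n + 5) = n^2 + 4*n - 5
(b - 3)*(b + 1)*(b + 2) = b^3 - 7*b - 6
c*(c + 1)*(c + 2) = c^3 + 3*c^2 + 2*c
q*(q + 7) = q^2 + 7*q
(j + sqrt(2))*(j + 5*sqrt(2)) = j^2 + 6*sqrt(2)*j + 10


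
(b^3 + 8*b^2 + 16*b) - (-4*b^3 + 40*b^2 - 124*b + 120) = 5*b^3 - 32*b^2 + 140*b - 120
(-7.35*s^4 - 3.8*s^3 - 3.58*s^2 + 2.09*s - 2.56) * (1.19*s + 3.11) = -8.7465*s^5 - 27.3805*s^4 - 16.0782*s^3 - 8.6467*s^2 + 3.4535*s - 7.9616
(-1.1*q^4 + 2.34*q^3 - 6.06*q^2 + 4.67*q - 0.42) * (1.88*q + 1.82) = -2.068*q^5 + 2.3972*q^4 - 7.134*q^3 - 2.2496*q^2 + 7.7098*q - 0.7644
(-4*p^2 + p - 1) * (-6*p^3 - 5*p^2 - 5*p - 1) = 24*p^5 + 14*p^4 + 21*p^3 + 4*p^2 + 4*p + 1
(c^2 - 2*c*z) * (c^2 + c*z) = c^4 - c^3*z - 2*c^2*z^2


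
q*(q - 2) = q^2 - 2*q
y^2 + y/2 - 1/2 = (y - 1/2)*(y + 1)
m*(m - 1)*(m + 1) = m^3 - m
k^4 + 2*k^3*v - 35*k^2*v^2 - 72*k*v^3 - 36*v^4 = (k - 6*v)*(k + v)^2*(k + 6*v)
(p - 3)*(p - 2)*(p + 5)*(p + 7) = p^4 + 7*p^3 - 19*p^2 - 103*p + 210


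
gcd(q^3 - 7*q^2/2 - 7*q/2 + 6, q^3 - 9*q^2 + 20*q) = q - 4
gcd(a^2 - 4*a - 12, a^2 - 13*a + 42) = a - 6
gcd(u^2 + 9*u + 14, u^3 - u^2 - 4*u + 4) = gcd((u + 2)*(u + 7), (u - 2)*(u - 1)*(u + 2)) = u + 2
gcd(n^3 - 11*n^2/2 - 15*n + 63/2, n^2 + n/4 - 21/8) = n - 3/2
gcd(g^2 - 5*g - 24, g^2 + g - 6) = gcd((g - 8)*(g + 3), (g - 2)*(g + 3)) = g + 3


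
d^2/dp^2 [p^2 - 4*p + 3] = 2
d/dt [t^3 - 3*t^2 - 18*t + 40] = 3*t^2 - 6*t - 18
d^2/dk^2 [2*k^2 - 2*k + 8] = 4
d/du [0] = 0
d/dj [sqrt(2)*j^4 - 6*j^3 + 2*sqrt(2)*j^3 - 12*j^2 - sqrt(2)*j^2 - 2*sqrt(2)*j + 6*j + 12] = 4*sqrt(2)*j^3 - 18*j^2 + 6*sqrt(2)*j^2 - 24*j - 2*sqrt(2)*j - 2*sqrt(2) + 6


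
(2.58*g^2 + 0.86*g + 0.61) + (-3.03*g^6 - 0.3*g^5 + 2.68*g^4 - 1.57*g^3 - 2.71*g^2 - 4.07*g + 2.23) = -3.03*g^6 - 0.3*g^5 + 2.68*g^4 - 1.57*g^3 - 0.13*g^2 - 3.21*g + 2.84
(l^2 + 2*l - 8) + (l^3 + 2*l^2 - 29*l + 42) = l^3 + 3*l^2 - 27*l + 34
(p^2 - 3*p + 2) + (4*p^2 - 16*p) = 5*p^2 - 19*p + 2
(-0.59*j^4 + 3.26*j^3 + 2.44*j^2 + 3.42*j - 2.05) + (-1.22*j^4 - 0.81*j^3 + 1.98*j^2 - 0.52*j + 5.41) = -1.81*j^4 + 2.45*j^3 + 4.42*j^2 + 2.9*j + 3.36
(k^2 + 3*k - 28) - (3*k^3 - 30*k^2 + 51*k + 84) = -3*k^3 + 31*k^2 - 48*k - 112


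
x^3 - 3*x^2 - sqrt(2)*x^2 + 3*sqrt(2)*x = x*(x - 3)*(x - sqrt(2))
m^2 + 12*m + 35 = (m + 5)*(m + 7)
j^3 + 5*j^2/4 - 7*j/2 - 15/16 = (j - 3/2)*(j + 1/4)*(j + 5/2)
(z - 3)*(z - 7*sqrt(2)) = z^2 - 7*sqrt(2)*z - 3*z + 21*sqrt(2)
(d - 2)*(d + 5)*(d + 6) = d^3 + 9*d^2 + 8*d - 60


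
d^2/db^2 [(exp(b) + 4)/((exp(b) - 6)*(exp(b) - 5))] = (exp(4*b) + 27*exp(3*b) - 312*exp(2*b) + 334*exp(b) + 2220)*exp(b)/(exp(6*b) - 33*exp(5*b) + 453*exp(4*b) - 3311*exp(3*b) + 13590*exp(2*b) - 29700*exp(b) + 27000)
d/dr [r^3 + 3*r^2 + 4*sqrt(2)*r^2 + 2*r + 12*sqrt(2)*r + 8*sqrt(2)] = 3*r^2 + 6*r + 8*sqrt(2)*r + 2 + 12*sqrt(2)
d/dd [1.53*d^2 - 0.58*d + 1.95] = 3.06*d - 0.58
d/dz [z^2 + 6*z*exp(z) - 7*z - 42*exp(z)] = 6*z*exp(z) + 2*z - 36*exp(z) - 7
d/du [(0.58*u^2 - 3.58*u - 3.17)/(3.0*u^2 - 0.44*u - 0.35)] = (10.4848*u^2 + 18.614*u - 0.1418)/(9.0*u^4 - 2.64*u^3 - 1.9064*u^2 + 0.308*u + 0.1225)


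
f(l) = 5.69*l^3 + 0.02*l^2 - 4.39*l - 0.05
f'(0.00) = -4.39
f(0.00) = -0.05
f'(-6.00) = 609.89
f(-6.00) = -1202.03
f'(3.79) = 240.96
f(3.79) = 293.36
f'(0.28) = -3.04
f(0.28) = -1.15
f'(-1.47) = 32.44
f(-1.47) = -11.63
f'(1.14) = 17.84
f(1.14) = 3.40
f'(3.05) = 154.53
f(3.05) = 148.19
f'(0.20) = -3.70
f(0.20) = -0.88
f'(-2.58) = 109.13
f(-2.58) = -86.31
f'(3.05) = 154.53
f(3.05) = 148.19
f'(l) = 17.07*l^2 + 0.04*l - 4.39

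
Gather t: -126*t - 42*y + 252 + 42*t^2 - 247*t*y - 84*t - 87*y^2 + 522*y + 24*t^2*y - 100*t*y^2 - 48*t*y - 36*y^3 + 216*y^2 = t^2*(24*y + 42) + t*(-100*y^2 - 295*y - 210) - 36*y^3 + 129*y^2 + 480*y + 252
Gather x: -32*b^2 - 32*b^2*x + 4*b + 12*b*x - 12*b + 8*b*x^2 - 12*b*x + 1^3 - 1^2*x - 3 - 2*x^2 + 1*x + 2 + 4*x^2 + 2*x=-32*b^2 - 8*b + x^2*(8*b + 2) + x*(2 - 32*b^2)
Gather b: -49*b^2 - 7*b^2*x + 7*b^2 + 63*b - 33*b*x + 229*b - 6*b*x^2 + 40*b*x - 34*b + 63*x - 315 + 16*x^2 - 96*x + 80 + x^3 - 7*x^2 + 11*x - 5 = b^2*(-7*x - 42) + b*(-6*x^2 + 7*x + 258) + x^3 + 9*x^2 - 22*x - 240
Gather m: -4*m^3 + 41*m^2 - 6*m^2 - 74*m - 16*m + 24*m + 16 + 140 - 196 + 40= -4*m^3 + 35*m^2 - 66*m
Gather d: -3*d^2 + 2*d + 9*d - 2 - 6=-3*d^2 + 11*d - 8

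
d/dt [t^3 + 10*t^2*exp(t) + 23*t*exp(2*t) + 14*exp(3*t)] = 10*t^2*exp(t) + 3*t^2 + 46*t*exp(2*t) + 20*t*exp(t) + 42*exp(3*t) + 23*exp(2*t)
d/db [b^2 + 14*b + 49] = 2*b + 14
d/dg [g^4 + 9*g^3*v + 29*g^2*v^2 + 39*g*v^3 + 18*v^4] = 4*g^3 + 27*g^2*v + 58*g*v^2 + 39*v^3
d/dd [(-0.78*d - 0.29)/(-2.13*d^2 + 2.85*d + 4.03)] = (1.6614*d^2 - 2.223*d - (0.78*d + 0.29)*(4.26*d - 2.85) - 3.1434)/(-2.13*d^2 + 2.85*d + 4.03)^2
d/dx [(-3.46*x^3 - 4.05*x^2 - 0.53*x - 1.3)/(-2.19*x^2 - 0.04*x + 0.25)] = (7.5774*x^4 + 0.276799999999998*x^3 - 3.5937*x^2 - 7.719*x - 0.1845)/(4.7961*x^4 + 0.1752*x^3 - 1.0934*x^2 - 0.02*x + 0.0625)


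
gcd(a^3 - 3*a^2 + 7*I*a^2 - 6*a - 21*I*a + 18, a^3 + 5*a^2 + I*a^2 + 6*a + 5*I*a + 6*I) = a + I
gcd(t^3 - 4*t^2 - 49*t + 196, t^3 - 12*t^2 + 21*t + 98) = t - 7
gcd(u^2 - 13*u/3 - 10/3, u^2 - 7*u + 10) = u - 5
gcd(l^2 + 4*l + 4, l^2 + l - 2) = l + 2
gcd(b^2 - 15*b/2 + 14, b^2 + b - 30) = 1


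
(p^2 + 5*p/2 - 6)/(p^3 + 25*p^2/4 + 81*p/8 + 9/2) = 4*(2*p - 3)/(8*p^2 + 18*p + 9)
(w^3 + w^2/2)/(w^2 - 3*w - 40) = w^2*(w + 1/2)/(w^2 - 3*w - 40)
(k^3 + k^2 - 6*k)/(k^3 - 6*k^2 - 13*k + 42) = k/(k - 7)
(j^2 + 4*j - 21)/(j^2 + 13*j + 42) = (j - 3)/(j + 6)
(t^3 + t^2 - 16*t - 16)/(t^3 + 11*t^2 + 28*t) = (t^2 - 3*t - 4)/(t*(t + 7))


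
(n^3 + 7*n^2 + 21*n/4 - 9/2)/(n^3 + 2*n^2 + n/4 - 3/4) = (n + 6)/(n + 1)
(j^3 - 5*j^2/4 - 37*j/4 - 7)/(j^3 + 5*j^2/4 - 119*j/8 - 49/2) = 2*(j + 1)/(2*j + 7)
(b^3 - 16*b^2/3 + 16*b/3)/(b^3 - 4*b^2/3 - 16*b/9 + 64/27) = 9*b*(b - 4)/(9*b^2 - 16)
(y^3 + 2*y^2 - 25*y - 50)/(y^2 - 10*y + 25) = (y^2 + 7*y + 10)/(y - 5)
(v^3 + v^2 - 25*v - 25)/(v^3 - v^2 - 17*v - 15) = (v + 5)/(v + 3)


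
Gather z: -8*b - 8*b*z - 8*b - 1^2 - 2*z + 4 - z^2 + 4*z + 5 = -16*b - z^2 + z*(2 - 8*b) + 8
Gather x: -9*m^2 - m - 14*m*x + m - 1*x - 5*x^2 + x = -9*m^2 - 14*m*x - 5*x^2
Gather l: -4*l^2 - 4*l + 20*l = -4*l^2 + 16*l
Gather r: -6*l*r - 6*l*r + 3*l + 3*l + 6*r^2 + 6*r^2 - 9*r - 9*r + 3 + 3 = 6*l + 12*r^2 + r*(-12*l - 18) + 6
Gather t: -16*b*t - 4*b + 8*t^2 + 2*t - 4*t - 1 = -4*b + 8*t^2 + t*(-16*b - 2) - 1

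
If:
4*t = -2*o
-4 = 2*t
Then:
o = 4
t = -2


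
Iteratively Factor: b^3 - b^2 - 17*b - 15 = (b - 5)*(b^2 + 4*b + 3) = (b - 5)*(b + 3)*(b + 1)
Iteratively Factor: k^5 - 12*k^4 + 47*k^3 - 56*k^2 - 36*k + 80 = (k - 5)*(k^4 - 7*k^3 + 12*k^2 + 4*k - 16) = (k - 5)*(k + 1)*(k^3 - 8*k^2 + 20*k - 16) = (k - 5)*(k - 4)*(k + 1)*(k^2 - 4*k + 4) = (k - 5)*(k - 4)*(k - 2)*(k + 1)*(k - 2)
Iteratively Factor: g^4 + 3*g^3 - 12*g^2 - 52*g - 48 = (g - 4)*(g^3 + 7*g^2 + 16*g + 12) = (g - 4)*(g + 2)*(g^2 + 5*g + 6) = (g - 4)*(g + 2)^2*(g + 3)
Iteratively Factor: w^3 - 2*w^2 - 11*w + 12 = (w - 1)*(w^2 - w - 12) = (w - 4)*(w - 1)*(w + 3)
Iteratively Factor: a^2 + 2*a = (a)*(a + 2)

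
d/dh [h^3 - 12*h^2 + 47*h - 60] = 3*h^2 - 24*h + 47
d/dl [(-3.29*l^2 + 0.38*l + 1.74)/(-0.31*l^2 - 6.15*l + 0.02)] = (20.3513*l^2 + 0.9472*l + 10.7086)/(0.0961*l^4 + 3.813*l^3 + 37.8101*l^2 - 0.246*l + 0.0004)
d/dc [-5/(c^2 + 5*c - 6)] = 5*(2*c + 5)/(c^2 + 5*c - 6)^2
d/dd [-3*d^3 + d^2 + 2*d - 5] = -9*d^2 + 2*d + 2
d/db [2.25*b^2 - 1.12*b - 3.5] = 4.5*b - 1.12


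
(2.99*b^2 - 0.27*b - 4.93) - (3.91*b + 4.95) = 2.99*b^2 - 4.18*b - 9.88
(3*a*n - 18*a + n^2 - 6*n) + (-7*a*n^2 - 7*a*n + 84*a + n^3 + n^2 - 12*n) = -7*a*n^2 - 4*a*n + 66*a + n^3 + 2*n^2 - 18*n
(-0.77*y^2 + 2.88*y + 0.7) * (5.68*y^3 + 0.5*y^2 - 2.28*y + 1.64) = -4.3736*y^5 + 15.9734*y^4 + 7.1716*y^3 - 7.4792*y^2 + 3.1272*y + 1.148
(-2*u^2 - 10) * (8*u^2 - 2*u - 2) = -16*u^4 + 4*u^3 - 76*u^2 + 20*u + 20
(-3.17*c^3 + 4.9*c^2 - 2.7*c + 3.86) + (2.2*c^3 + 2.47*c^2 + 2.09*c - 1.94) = -0.97*c^3 + 7.37*c^2 - 0.61*c + 1.92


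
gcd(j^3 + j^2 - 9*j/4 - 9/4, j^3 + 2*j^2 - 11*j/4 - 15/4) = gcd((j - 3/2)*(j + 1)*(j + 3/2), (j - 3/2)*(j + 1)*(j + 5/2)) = j^2 - j/2 - 3/2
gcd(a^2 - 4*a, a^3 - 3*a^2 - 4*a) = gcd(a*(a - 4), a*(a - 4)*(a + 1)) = a^2 - 4*a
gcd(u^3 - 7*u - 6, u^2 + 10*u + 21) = 1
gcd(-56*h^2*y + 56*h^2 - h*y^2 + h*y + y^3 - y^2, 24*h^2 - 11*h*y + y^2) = -8*h + y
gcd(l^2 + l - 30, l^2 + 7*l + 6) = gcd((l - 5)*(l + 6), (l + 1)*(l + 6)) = l + 6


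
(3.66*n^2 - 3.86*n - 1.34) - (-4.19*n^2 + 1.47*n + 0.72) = 7.85*n^2 - 5.33*n - 2.06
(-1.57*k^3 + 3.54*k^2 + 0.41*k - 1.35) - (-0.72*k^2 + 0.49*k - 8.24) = -1.57*k^3 + 4.26*k^2 - 0.08*k + 6.89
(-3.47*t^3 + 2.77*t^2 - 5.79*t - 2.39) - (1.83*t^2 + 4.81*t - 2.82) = -3.47*t^3 + 0.94*t^2 - 10.6*t + 0.43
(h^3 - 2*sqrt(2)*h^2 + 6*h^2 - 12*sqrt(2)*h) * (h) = h^4 - 2*sqrt(2)*h^3 + 6*h^3 - 12*sqrt(2)*h^2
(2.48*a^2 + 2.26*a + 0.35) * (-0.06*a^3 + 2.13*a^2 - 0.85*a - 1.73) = -0.1488*a^5 + 5.1468*a^4 + 2.6848*a^3 - 5.4659*a^2 - 4.2073*a - 0.6055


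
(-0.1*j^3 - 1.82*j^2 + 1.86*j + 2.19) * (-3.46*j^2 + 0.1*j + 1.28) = 0.346*j^5 + 6.2872*j^4 - 6.7456*j^3 - 9.721*j^2 + 2.5998*j + 2.8032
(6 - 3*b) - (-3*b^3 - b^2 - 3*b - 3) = 3*b^3 + b^2 + 9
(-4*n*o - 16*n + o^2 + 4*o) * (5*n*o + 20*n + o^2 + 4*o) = -20*n^2*o^2 - 160*n^2*o - 320*n^2 + n*o^3 + 8*n*o^2 + 16*n*o + o^4 + 8*o^3 + 16*o^2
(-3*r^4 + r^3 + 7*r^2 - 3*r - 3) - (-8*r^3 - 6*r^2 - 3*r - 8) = -3*r^4 + 9*r^3 + 13*r^2 + 5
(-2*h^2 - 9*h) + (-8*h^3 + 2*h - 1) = -8*h^3 - 2*h^2 - 7*h - 1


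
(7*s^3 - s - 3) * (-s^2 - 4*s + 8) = -7*s^5 - 28*s^4 + 57*s^3 + 7*s^2 + 4*s - 24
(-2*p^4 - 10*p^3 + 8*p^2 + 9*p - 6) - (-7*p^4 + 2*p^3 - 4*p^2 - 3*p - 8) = 5*p^4 - 12*p^3 + 12*p^2 + 12*p + 2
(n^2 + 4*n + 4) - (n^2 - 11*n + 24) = 15*n - 20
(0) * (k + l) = 0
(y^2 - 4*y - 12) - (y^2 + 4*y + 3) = -8*y - 15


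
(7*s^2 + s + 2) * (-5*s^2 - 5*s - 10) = -35*s^4 - 40*s^3 - 85*s^2 - 20*s - 20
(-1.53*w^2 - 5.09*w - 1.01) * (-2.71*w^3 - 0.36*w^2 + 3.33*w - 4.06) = 4.1463*w^5 + 14.3447*w^4 - 0.5254*w^3 - 10.3743*w^2 + 17.3021*w + 4.1006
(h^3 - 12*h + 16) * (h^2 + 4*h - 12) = h^5 + 4*h^4 - 24*h^3 - 32*h^2 + 208*h - 192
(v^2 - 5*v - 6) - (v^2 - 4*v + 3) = -v - 9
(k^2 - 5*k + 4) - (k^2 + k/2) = 4 - 11*k/2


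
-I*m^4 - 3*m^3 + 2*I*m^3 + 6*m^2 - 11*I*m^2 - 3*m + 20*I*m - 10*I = (m - 1)*(m - 5*I)*(m + 2*I)*(-I*m + I)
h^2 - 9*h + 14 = (h - 7)*(h - 2)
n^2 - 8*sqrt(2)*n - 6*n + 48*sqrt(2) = (n - 6)*(n - 8*sqrt(2))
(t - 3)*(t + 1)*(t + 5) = t^3 + 3*t^2 - 13*t - 15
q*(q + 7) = q^2 + 7*q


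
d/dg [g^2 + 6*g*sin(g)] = 6*g*cos(g) + 2*g + 6*sin(g)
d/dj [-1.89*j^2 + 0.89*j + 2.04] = 0.89 - 3.78*j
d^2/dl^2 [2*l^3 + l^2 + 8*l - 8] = 12*l + 2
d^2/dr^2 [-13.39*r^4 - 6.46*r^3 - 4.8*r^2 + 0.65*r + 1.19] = -160.68*r^2 - 38.76*r - 9.6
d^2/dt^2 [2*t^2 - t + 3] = 4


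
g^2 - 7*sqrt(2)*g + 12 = (g - 6*sqrt(2))*(g - sqrt(2))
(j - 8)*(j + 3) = j^2 - 5*j - 24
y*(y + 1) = y^2 + y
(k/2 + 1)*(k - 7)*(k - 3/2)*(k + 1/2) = k^4/2 - 3*k^3 - 39*k^2/8 + 71*k/8 + 21/4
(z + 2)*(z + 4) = z^2 + 6*z + 8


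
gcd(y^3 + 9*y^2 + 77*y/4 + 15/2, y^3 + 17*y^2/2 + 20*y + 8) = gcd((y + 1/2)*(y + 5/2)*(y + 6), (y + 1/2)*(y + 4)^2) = y + 1/2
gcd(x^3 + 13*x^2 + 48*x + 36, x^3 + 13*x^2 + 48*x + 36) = x^3 + 13*x^2 + 48*x + 36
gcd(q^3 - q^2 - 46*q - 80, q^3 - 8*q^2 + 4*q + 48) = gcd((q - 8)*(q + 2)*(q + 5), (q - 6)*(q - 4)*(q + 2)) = q + 2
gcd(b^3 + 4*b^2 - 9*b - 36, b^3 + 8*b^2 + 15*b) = b + 3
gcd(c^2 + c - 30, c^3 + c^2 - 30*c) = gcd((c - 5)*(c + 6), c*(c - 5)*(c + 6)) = c^2 + c - 30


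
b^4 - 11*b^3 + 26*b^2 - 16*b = b*(b - 8)*(b - 2)*(b - 1)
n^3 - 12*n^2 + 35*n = n*(n - 7)*(n - 5)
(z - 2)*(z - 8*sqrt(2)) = z^2 - 8*sqrt(2)*z - 2*z + 16*sqrt(2)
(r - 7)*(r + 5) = r^2 - 2*r - 35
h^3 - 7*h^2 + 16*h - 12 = (h - 3)*(h - 2)^2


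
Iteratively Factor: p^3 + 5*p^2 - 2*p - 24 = (p + 3)*(p^2 + 2*p - 8) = (p + 3)*(p + 4)*(p - 2)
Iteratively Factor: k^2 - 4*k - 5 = (k - 5)*(k + 1)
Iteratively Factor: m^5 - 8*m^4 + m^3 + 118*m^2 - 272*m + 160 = (m - 4)*(m^4 - 4*m^3 - 15*m^2 + 58*m - 40) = (m - 4)*(m - 2)*(m^3 - 2*m^2 - 19*m + 20) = (m - 5)*(m - 4)*(m - 2)*(m^2 + 3*m - 4) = (m - 5)*(m - 4)*(m - 2)*(m + 4)*(m - 1)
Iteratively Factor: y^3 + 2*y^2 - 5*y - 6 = (y - 2)*(y^2 + 4*y + 3) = (y - 2)*(y + 3)*(y + 1)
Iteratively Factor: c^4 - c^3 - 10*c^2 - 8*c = (c)*(c^3 - c^2 - 10*c - 8) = c*(c - 4)*(c^2 + 3*c + 2) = c*(c - 4)*(c + 1)*(c + 2)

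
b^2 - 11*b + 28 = (b - 7)*(b - 4)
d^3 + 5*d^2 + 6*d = d*(d + 2)*(d + 3)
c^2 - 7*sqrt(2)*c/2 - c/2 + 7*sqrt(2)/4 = (c - 1/2)*(c - 7*sqrt(2)/2)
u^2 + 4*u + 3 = (u + 1)*(u + 3)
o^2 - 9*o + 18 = (o - 6)*(o - 3)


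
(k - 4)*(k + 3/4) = k^2 - 13*k/4 - 3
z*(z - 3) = z^2 - 3*z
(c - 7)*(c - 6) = c^2 - 13*c + 42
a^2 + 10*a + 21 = (a + 3)*(a + 7)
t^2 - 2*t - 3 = (t - 3)*(t + 1)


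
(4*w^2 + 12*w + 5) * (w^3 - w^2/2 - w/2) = 4*w^5 + 10*w^4 - 3*w^3 - 17*w^2/2 - 5*w/2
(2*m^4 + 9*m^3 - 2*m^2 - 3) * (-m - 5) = -2*m^5 - 19*m^4 - 43*m^3 + 10*m^2 + 3*m + 15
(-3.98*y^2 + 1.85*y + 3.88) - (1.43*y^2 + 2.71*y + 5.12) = -5.41*y^2 - 0.86*y - 1.24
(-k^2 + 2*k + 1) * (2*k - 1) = -2*k^3 + 5*k^2 - 1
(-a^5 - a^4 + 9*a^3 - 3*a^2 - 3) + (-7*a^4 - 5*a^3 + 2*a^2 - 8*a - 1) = -a^5 - 8*a^4 + 4*a^3 - a^2 - 8*a - 4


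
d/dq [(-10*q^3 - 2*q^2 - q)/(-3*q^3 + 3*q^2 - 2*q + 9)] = (-36*q^4 + 34*q^3 - 263*q^2 - 36*q - 9)/(9*q^6 - 18*q^5 + 21*q^4 - 66*q^3 + 58*q^2 - 36*q + 81)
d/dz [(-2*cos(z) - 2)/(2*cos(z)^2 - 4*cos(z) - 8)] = (sin(z)^2 - 2*cos(z) - 3)*sin(z)/(sin(z)^2 + 2*cos(z) + 3)^2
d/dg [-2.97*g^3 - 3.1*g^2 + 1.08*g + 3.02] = -8.91*g^2 - 6.2*g + 1.08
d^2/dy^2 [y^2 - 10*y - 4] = 2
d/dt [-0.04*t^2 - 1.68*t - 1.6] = -0.08*t - 1.68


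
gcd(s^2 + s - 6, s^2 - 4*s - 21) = s + 3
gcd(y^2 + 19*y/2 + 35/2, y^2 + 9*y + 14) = y + 7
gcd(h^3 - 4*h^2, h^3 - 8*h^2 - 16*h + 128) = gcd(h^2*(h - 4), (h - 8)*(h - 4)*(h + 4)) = h - 4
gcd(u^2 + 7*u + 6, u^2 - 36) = u + 6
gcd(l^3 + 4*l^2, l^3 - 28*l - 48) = l + 4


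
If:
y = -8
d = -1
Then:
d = -1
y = -8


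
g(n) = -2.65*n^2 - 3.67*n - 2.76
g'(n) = -5.3*n - 3.67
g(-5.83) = -71.43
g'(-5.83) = 27.23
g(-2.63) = -11.44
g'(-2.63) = 10.27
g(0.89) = -8.13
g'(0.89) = -8.39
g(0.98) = -8.90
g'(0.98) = -8.86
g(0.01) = -2.80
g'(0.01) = -3.72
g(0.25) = -3.84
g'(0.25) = -5.00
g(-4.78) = -45.77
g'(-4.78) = 21.66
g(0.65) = -6.27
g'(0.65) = -7.12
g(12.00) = -428.40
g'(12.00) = -67.27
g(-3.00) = -15.60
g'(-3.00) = 12.23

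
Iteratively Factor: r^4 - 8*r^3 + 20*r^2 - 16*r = (r - 2)*(r^3 - 6*r^2 + 8*r) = (r - 2)^2*(r^2 - 4*r) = (r - 4)*(r - 2)^2*(r)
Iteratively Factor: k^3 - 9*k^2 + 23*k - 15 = (k - 5)*(k^2 - 4*k + 3) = (k - 5)*(k - 1)*(k - 3)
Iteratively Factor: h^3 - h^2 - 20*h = (h)*(h^2 - h - 20) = h*(h + 4)*(h - 5)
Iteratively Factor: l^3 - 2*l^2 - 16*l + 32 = (l - 4)*(l^2 + 2*l - 8) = (l - 4)*(l + 4)*(l - 2)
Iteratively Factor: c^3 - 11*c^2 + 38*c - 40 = (c - 4)*(c^2 - 7*c + 10) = (c - 4)*(c - 2)*(c - 5)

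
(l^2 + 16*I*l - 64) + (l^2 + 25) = 2*l^2 + 16*I*l - 39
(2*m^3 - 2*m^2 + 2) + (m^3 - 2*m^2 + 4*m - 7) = 3*m^3 - 4*m^2 + 4*m - 5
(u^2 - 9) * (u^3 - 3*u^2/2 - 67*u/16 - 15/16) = u^5 - 3*u^4/2 - 211*u^3/16 + 201*u^2/16 + 603*u/16 + 135/16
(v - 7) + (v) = 2*v - 7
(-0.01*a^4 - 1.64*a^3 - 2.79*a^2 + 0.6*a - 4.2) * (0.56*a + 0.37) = -0.0056*a^5 - 0.9221*a^4 - 2.1692*a^3 - 0.6963*a^2 - 2.13*a - 1.554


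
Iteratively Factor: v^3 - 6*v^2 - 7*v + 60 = (v - 4)*(v^2 - 2*v - 15) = (v - 4)*(v + 3)*(v - 5)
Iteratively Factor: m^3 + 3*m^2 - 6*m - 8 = (m - 2)*(m^2 + 5*m + 4) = (m - 2)*(m + 1)*(m + 4)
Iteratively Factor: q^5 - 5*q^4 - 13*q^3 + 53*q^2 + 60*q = (q + 1)*(q^4 - 6*q^3 - 7*q^2 + 60*q) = (q + 1)*(q + 3)*(q^3 - 9*q^2 + 20*q) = (q - 4)*(q + 1)*(q + 3)*(q^2 - 5*q) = (q - 5)*(q - 4)*(q + 1)*(q + 3)*(q)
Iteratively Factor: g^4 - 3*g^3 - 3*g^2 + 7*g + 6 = (g + 1)*(g^3 - 4*g^2 + g + 6) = (g + 1)^2*(g^2 - 5*g + 6) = (g - 2)*(g + 1)^2*(g - 3)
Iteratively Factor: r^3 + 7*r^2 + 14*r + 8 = (r + 2)*(r^2 + 5*r + 4) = (r + 1)*(r + 2)*(r + 4)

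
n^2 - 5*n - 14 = (n - 7)*(n + 2)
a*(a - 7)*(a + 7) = a^3 - 49*a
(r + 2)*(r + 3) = r^2 + 5*r + 6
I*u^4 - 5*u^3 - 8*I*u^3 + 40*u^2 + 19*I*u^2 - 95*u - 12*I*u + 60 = (u - 4)*(u - 3)*(u + 5*I)*(I*u - I)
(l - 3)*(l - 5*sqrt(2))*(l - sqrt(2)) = l^3 - 6*sqrt(2)*l^2 - 3*l^2 + 10*l + 18*sqrt(2)*l - 30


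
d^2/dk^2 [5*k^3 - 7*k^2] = 30*k - 14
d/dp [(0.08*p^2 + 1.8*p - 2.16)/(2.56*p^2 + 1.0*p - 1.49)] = (-4.528*p^2 + 10.8208*p - 0.522)/(6.5536*p^4 + 5.12*p^3 - 6.6288*p^2 - 2.98*p + 2.2201)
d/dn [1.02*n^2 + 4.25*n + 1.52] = 2.04*n + 4.25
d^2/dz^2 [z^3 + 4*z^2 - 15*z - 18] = 6*z + 8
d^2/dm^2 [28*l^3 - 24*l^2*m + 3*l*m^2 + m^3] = 6*l + 6*m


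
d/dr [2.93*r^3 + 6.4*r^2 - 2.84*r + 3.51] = 8.79*r^2 + 12.8*r - 2.84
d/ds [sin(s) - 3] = cos(s)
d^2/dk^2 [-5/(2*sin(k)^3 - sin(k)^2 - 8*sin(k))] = 10*((sin(k) + cos(2*k) + 7)*(13*sin(k)/4 + 9*sin(3*k)/4 - cos(2*k))*sin(k) + 4*(-3*sin(k)^2 + sin(k) + 4)^2*cos(k)^2)/((sin(k) + cos(2*k) + 7)^3*sin(k)^3)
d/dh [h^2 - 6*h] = 2*h - 6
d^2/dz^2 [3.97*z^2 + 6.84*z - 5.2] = 7.94000000000000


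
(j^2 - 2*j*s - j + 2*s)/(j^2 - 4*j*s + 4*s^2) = (1 - j)/(-j + 2*s)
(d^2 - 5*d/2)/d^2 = (d - 5/2)/d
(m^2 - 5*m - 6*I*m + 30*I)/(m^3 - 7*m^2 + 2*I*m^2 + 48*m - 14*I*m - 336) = (m - 5)/(m^2 + m*(-7 + 8*I) - 56*I)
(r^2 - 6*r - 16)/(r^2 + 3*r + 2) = (r - 8)/(r + 1)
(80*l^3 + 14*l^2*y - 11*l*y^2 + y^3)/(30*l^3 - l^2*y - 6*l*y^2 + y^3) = (-8*l + y)/(-3*l + y)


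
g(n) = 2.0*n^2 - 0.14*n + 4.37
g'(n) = 4.0*n - 0.14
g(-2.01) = 12.73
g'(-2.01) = -8.18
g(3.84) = 33.32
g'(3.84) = 15.22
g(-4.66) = 48.45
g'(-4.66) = -18.78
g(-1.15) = 7.18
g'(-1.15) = -4.74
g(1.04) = 6.39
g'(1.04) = 4.02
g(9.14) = 170.17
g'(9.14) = 36.42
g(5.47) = 63.45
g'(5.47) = 21.74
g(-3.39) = 27.83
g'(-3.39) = -13.70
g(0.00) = 4.37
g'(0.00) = -0.14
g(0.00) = 4.37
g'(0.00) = -0.14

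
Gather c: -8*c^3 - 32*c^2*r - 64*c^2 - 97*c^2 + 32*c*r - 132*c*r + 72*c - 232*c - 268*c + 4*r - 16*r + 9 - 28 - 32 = -8*c^3 + c^2*(-32*r - 161) + c*(-100*r - 428) - 12*r - 51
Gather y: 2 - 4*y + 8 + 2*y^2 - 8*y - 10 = 2*y^2 - 12*y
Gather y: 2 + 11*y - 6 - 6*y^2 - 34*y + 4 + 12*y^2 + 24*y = 6*y^2 + y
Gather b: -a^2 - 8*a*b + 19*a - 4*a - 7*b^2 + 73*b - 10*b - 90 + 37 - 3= -a^2 + 15*a - 7*b^2 + b*(63 - 8*a) - 56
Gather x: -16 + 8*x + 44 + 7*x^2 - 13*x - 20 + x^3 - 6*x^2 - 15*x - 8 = x^3 + x^2 - 20*x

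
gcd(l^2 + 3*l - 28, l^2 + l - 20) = l - 4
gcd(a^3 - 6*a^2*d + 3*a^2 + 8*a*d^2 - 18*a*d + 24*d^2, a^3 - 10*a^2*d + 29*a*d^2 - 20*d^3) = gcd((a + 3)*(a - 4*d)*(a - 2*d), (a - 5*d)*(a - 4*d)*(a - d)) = a - 4*d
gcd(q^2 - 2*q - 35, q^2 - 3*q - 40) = q + 5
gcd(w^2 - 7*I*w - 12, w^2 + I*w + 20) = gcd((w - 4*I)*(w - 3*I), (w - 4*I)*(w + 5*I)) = w - 4*I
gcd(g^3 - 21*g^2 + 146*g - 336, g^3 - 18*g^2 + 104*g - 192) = g^2 - 14*g + 48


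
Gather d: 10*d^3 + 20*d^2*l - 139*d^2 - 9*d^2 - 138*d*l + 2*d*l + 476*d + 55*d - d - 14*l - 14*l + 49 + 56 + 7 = 10*d^3 + d^2*(20*l - 148) + d*(530 - 136*l) - 28*l + 112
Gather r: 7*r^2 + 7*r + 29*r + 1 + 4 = 7*r^2 + 36*r + 5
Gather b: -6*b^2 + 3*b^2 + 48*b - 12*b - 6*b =-3*b^2 + 30*b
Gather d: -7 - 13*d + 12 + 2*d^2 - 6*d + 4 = 2*d^2 - 19*d + 9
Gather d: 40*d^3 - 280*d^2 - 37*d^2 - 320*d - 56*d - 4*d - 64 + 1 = 40*d^3 - 317*d^2 - 380*d - 63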